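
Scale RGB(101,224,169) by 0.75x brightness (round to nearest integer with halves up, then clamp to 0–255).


Multiply each channel by 0.75, round half up, clamp to [0, 255]
R: 101×0.75 = 75.75 → round → 76
G: 224×0.75 = 168
B: 169×0.75 = 126.75 → round → 127
= RGB(76, 168, 127)


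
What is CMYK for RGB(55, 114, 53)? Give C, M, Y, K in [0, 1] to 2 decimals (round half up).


R'=55/255≈0.2157, G'=114/255≈0.4471, B'=53/255≈0.2078
K = 1 - max(R',G',B') = 1 - 114/255 = 141/255 = 0.55294… → 0.55
(1-R'-K)/(1-K) simplifies to (max-R)/max with max = 114:
C = (114-55)/114 = 59/114 = 0.51754… → 0.52
M = (114-114)/114 = 0/114 = 0 → 0.00
Y = (114-53)/114 = 61/114 = 0.53508… → 0.54
= CMYK(0.52, 0.00, 0.54, 0.55)


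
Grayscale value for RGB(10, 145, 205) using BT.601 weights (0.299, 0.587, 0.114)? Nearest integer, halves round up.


Gray = 0.299×R + 0.587×G + 0.114×B
Gray = 0.299×10 + 0.587×145 + 0.114×205
Gray = 2.990 + 85.115 + 23.370
Gray = 111.475 → round half up → 111
Gray = 111


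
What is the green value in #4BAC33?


Color: #4BAC33
R = 4B = 75
G = AC = 172
B = 33 = 51
Green = 172


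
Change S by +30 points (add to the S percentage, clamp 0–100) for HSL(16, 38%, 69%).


Original S = 38%
Adjustment = +30 percentage points
New S = 38 + (30) = 68
Clamp to [0, 100] → 68
= HSL(16°, 68%, 69%)


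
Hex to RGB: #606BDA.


60 → 96 (R)
6B → 107 (G)
DA → 218 (B)
= RGB(96, 107, 218)


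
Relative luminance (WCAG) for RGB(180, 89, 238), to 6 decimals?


Linearize each channel (sRGB transfer function): c = v/255; c_lin = c/12.92 if c ≤ 0.04045, else ((c+0.055)/1.055)^2.4
  R: 180/255 ≈ 0.705882 > 0.04045 → ((0.705882+0.055)/1.055)^2.4 ≈ 0.456411
  G: 89/255 ≈ 0.349020 > 0.04045 → ((0.349020+0.055)/1.055)^2.4 ≈ 0.099899
  B: 238/255 ≈ 0.933333 > 0.04045 → ((0.933333+0.055)/1.055)^2.4 ≈ 0.854993
R_lin = 0.456411, G_lin = 0.099899, B_lin = 0.854993
L = 0.2126×R + 0.7152×G + 0.0722×B
L = 0.2126×0.456411 + 0.7152×0.099899 + 0.0722×0.854993
L ≈ 0.230211


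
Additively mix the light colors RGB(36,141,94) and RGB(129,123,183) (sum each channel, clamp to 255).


Additive: each channel = min(255, C₁+C₂)
R: 36+129 = 165 → 165
G: 141+123 = 264 → 255
B: 94+183 = 277 → 255
= RGB(165, 255, 255)


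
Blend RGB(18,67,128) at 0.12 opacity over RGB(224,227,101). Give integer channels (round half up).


C = α×F + (1-α)×B, with 1-α = 0.88
R: 0.12×18 + 0.88×224 = 2.16 + 197.12 = 199.28 → 199
G: 0.12×67 + 0.88×227 = 8.04 + 199.76 = 207.80 → 208
B: 0.12×128 + 0.88×101 = 15.36 + 88.88 = 104.24 → 104
= RGB(199, 208, 104)


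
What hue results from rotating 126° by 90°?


New hue = (H + rotation) mod 360
New hue = (126 + 90) mod 360
= 216 mod 360
= 216°


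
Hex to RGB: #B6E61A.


B6 → 182 (R)
E6 → 230 (G)
1A → 26 (B)
= RGB(182, 230, 26)


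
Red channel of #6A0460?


Color: #6A0460
R = 6A = 106
G = 04 = 4
B = 60 = 96
Red = 106


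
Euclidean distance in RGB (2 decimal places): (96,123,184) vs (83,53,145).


d = √[(R₁-R₂)² + (G₁-G₂)² + (B₁-B₂)²]
d = √[(96-83)² + (123-53)² + (184-145)²]
d = √[169 + 4900 + 1521]
d = √6590
d ≈ 81.18


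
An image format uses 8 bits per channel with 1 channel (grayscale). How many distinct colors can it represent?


Total bits = 8 bits/channel × 1 channels = 8 bits
Distinct colors = 2^8
= 256 colors


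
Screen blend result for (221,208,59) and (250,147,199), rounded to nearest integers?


Screen: C = 255 - (255-A)×(255-B)/255, rounded to nearest integer
R: 255 - (255-221)×(255-250)/255 = 255 - 170/255 ≈ 255 - 0.667 = 254.333 → 254
G: 255 - (255-208)×(255-147)/255 = 255 - 5076/255 ≈ 255 - 19.906 = 235.094 → 235
B: 255 - (255-59)×(255-199)/255 = 255 - 10976/255 ≈ 255 - 43.043 = 211.957 → 212
= RGB(254, 235, 212)


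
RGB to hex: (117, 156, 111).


R = 117 → 75 (hex)
G = 156 → 9C (hex)
B = 111 → 6F (hex)
Hex = #759C6F


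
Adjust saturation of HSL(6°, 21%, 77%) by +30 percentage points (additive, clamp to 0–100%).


Original S = 21%
Adjustment = +30 percentage points
New S = 21 + (30) = 51
Clamp to [0, 100] → 51
= HSL(6°, 51%, 77%)


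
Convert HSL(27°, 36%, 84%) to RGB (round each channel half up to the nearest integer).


H=27°, S=0.36, L=0.84
C = (1-|2L-1|)×S = (1-|0.68|)×0.36 = 0.1152
H' = H/60 = 27/60 ≈ 0.4500; X = C×(1-|H' mod 2 - 1|) = 0.05184
m = L - C/2 = 0.84 - 0.0576 = 0.7824
Sector ⌊H'⌋ = 0 → (R',G',B') = (0.1152, 0.05184, 0.0)
RGB = ((R'+m)×255, (G'+m)×255, (B'+m)×255) = (228.888, 212.7312, 199.512)
Round half up → RGB(229, 213, 200)


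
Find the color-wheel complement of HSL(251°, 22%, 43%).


Complement = opposite side of color wheel = hue + 180°
H' = (251 + 180) mod 360 = 71°
S and L unchanged.
= HSL(71°, 22%, 43%)


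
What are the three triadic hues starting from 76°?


Triadic: equally spaced at 120° intervals
H1 = 76°
H2 = (76 + 120) mod 360 = 196°
H3 = (76 + 240) mod 360 = 316°
Triadic = 76°, 196°, 316°


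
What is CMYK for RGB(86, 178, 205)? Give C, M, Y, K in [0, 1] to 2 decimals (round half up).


R'=86/255≈0.3373, G'=178/255≈0.6980, B'=205/255≈0.8039
K = 1 - max(R',G',B') = 1 - 205/255 = 50/255 = 0.19607… → 0.20
(1-R'-K)/(1-K) simplifies to (max-R)/max with max = 205:
C = (205-86)/205 = 119/205 = 0.58048… → 0.58
M = (205-178)/205 = 27/205 = 0.13170… → 0.13
Y = (205-205)/205 = 0/205 = 0 → 0.00
= CMYK(0.58, 0.13, 0.00, 0.20)


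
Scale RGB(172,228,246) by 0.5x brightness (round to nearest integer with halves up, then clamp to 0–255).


Multiply each channel by 0.5, round half up, clamp to [0, 255]
R: 172×0.5 = 86
G: 228×0.5 = 114
B: 246×0.5 = 123
= RGB(86, 114, 123)


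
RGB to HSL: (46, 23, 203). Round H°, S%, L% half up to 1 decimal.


Normalize: R'=46/255≈0.1804, G'=23/255≈0.0902, B'=203/255≈0.7961
Max=203/255, Min=23/255, Δ=Max-Min=180/255
L = (Max+Min)/2 = (203+23)/510 = 226/510 = 0.44313… → L = 44.3%
L ≤ 0.5 → S = Δ/(Max+Min) = 180/(203+23) = 180/226 = 0.79646… → S = 79.6%
(the 1/255 factors cancel in S and H, so raw channel differences can be used)
Max is B' → H = 60 × ((R-G)/Δ + 4) = 60 × ((46-23)/180 + 4)
  23/180 + 4 = 0.1277… + 4 = 4.1277…
  H = 60 × 4.1277… = 247.666…° → H = 247.7°
= HSL(247.7°, 79.6%, 44.3%)


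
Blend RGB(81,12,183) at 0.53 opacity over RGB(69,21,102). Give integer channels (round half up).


C = α×F + (1-α)×B, with 1-α = 0.47
R: 0.53×81 + 0.47×69 = 42.93 + 32.43 = 75.36 → 75
G: 0.53×12 + 0.47×21 = 6.36 + 9.87 = 16.23 → 16
B: 0.53×183 + 0.47×102 = 96.99 + 47.94 = 144.93 → 145
= RGB(75, 16, 145)


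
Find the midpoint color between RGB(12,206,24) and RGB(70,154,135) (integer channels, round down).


Midpoint: each channel = ⌊(C₁+C₂)/2⌋
R: ⌊(12+70)/2⌋ = 41
G: ⌊(206+154)/2⌋ = 180
B: ⌊(24+135)/2⌋ = 79
= RGB(41, 180, 79)


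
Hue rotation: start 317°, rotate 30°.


New hue = (H + rotation) mod 360
New hue = (317 + 30) mod 360
= 347 mod 360
= 347°


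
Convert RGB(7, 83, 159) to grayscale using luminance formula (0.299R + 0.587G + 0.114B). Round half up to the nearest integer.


Gray = 0.299×R + 0.587×G + 0.114×B
Gray = 0.299×7 + 0.587×83 + 0.114×159
Gray = 2.093 + 48.721 + 18.126
Gray = 68.940 → round half up → 69
Gray = 69


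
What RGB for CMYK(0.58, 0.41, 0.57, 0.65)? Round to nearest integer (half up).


R = 255 × (1-C) × (1-K) = 255 × 0.42 × 0.35 = 37.485 → 37
G = 255 × (1-M) × (1-K) = 255 × 0.59 × 0.35 = 52.6575 → 53
B = 255 × (1-Y) × (1-K) = 255 × 0.43 × 0.35 = 38.3775 → 38
= RGB(37, 53, 38)


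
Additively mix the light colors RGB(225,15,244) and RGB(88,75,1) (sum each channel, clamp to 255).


Additive: each channel = min(255, C₁+C₂)
R: 225+88 = 313 → 255
G: 15+75 = 90 → 90
B: 244+1 = 245 → 245
= RGB(255, 90, 245)


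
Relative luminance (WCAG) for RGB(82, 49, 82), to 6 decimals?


Linearize each channel (sRGB transfer function): c = v/255; c_lin = c/12.92 if c ≤ 0.04045, else ((c+0.055)/1.055)^2.4
  R: 82/255 ≈ 0.321569 > 0.04045 → ((0.321569+0.055)/1.055)^2.4 ≈ 0.084376
  G: 49/255 ≈ 0.192157 > 0.04045 → ((0.192157+0.055)/1.055)^2.4 ≈ 0.030713
  B: 82/255 ≈ 0.321569 > 0.04045 → ((0.321569+0.055)/1.055)^2.4 ≈ 0.084376
R_lin = 0.084376, G_lin = 0.030713, B_lin = 0.084376
L = 0.2126×R + 0.7152×G + 0.0722×B
L = 0.2126×0.084376 + 0.7152×0.030713 + 0.0722×0.084376
L ≈ 0.045997


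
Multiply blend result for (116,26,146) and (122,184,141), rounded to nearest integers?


Multiply: C = A×B/255, rounded to nearest integer
R: 116×122/255 = 14152/255 ≈ 55.498 → 55
G: 26×184/255 = 4784/255 ≈ 18.761 → 19
B: 146×141/255 = 20586/255 ≈ 80.729 → 81
= RGB(55, 19, 81)


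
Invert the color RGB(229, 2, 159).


Invert: (255-R, 255-G, 255-B)
R: 255-229 = 26
G: 255-2 = 253
B: 255-159 = 96
= RGB(26, 253, 96)


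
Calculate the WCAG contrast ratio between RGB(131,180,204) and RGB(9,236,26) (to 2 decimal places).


Linearize each sRGB channel c=v/255: c/12.92 if c ≤ 0.04045 else ((c+0.055)/1.055)^2.4
L = 0.2126×R_lin + 0.7152×G_lin + 0.0722×B_lin
Color 1 (131,180,204):
  R=131: 131/255≈0.5137 > 0.04045 → ((0.5137+0.055)/1.055)^2.4 ≈ 0.22697
  G=180: 180/255≈0.7059 > 0.04045 → ((0.7059+0.055)/1.055)^2.4 ≈ 0.45641
  B=204: 204/255≈0.8000 > 0.04045 → ((0.8000+0.055)/1.055)^2.4 ≈ 0.60383
  L1 = 0.2126×0.22697 + 0.7152×0.45641 + 0.0722×0.60383 ≈ 0.41827
Color 2 (9,236,26):
  R=9: 9/255≈0.0353 ≤ 0.04045 → 0.0353/12.92 ≈ 0.00273
  G=236: 236/255≈0.9255 > 0.04045 → ((0.9255+0.055)/1.055)^2.4 ≈ 0.83880
  B=26: 26/255≈0.1020 > 0.04045 → ((0.1020+0.055)/1.055)^2.4 ≈ 0.01033
  L2 = 0.2126×0.00273 + 0.7152×0.83880 + 0.0722×0.01033 ≈ 0.60124
Lighter = 0.60124, Darker = 0.41827
Ratio = (L_lighter + 0.05) / (L_darker + 0.05)
Ratio = (0.60124 + 0.05) / (0.41827 + 0.05) = 0.65124 / 0.46827 ≈ 1.3907
Ratio ≈ 1.39:1


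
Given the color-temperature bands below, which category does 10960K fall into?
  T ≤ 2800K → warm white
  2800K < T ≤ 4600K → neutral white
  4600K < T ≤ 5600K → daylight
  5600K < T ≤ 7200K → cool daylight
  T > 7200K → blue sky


Temperature: 10960K
10960K > 7200K → blue sky
Classification: blue sky


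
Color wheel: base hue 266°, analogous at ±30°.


Base hue: 266°
Left analog: (266 - 30) mod 360 = 236°
Right analog: (266 + 30) mod 360 = 296°
Analogous hues = 236° and 296°


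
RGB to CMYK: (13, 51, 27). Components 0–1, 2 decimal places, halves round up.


R'=13/255≈0.0510, G'=51/255≈0.2000, B'=27/255≈0.1059
K = 1 - max(R',G',B') = 1 - 51/255 = 204/255 = 0.8 → 0.80
(1-R'-K)/(1-K) simplifies to (max-R)/max with max = 51:
C = (51-13)/51 = 38/51 = 0.74509… → 0.75
M = (51-51)/51 = 0/51 = 0 → 0.00
Y = (51-27)/51 = 24/51 = 0.47058… → 0.47
= CMYK(0.75, 0.00, 0.47, 0.80)


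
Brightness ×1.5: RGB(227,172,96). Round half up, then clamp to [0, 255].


Multiply each channel by 1.5, round half up, clamp to [0, 255]
R: 227×1.5 = 340.5 → round → 341 → clamp → 255
G: 172×1.5 = 258 → clamp → 255
B: 96×1.5 = 144
= RGB(255, 255, 144)


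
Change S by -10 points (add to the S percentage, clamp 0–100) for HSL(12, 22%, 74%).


Original S = 22%
Adjustment = -10 percentage points
New S = 22 + (-10) = 12
Clamp to [0, 100] → 12
= HSL(12°, 12%, 74%)


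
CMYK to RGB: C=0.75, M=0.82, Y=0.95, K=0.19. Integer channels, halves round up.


R = 255 × (1-C) × (1-K) = 255 × 0.25 × 0.81 = 51.6375 → 52
G = 255 × (1-M) × (1-K) = 255 × 0.18 × 0.81 = 37.179 → 37
B = 255 × (1-Y) × (1-K) = 255 × 0.05 × 0.81 = 10.3275 → 10
= RGB(52, 37, 10)


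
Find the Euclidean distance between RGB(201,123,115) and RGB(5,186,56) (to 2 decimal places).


d = √[(R₁-R₂)² + (G₁-G₂)² + (B₁-B₂)²]
d = √[(201-5)² + (123-186)² + (115-56)²]
d = √[38416 + 3969 + 3481]
d = √45866
d ≈ 214.16


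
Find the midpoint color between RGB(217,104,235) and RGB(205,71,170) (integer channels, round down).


Midpoint: each channel = ⌊(C₁+C₂)/2⌋
R: ⌊(217+205)/2⌋ = 211
G: ⌊(104+71)/2⌋ = 87
B: ⌊(235+170)/2⌋ = 202
= RGB(211, 87, 202)


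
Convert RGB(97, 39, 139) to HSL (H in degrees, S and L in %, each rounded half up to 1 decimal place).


Normalize: R'=97/255≈0.3804, G'=39/255≈0.1529, B'=139/255≈0.5451
Max=139/255, Min=39/255, Δ=Max-Min=100/255
L = (Max+Min)/2 = (139+39)/510 = 178/510 = 0.34901… → L = 34.9%
L ≤ 0.5 → S = Δ/(Max+Min) = 100/(139+39) = 100/178 = 0.56179… → S = 56.2%
(the 1/255 factors cancel in S and H, so raw channel differences can be used)
Max is B' → H = 60 × ((R-G)/Δ + 4) = 60 × ((97-39)/100 + 4)
  58/100 + 4 = 0.58 + 4 = 4.58
  H = 60 × 4.58 = 274.8° → H = 274.8°
= HSL(274.8°, 56.2%, 34.9%)


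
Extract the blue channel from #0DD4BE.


Color: #0DD4BE
R = 0D = 13
G = D4 = 212
B = BE = 190
Blue = 190


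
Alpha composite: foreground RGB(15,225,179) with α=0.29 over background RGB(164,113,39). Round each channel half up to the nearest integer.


C = α×F + (1-α)×B, with 1-α = 0.71
R: 0.29×15 + 0.71×164 = 4.35 + 116.44 = 120.79 → 121
G: 0.29×225 + 0.71×113 = 65.25 + 80.23 = 145.48 → 145
B: 0.29×179 + 0.71×39 = 51.91 + 27.69 = 79.60 → 80
= RGB(121, 145, 80)


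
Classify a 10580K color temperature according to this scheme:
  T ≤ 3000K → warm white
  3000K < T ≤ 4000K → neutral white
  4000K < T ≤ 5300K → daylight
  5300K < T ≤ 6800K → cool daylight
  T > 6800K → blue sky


Temperature: 10580K
10580K > 6800K → blue sky
Classification: blue sky


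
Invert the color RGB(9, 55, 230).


Invert: (255-R, 255-G, 255-B)
R: 255-9 = 246
G: 255-55 = 200
B: 255-230 = 25
= RGB(246, 200, 25)


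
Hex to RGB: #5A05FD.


5A → 90 (R)
05 → 5 (G)
FD → 253 (B)
= RGB(90, 5, 253)


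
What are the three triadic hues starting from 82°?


Triadic: equally spaced at 120° intervals
H1 = 82°
H2 = (82 + 120) mod 360 = 202°
H3 = (82 + 240) mod 360 = 322°
Triadic = 82°, 202°, 322°


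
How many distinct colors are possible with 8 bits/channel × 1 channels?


Total bits = 8 bits/channel × 1 channels = 8 bits
Distinct colors = 2^8
= 256 colors


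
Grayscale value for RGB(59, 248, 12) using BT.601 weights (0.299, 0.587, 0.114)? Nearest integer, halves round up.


Gray = 0.299×R + 0.587×G + 0.114×B
Gray = 0.299×59 + 0.587×248 + 0.114×12
Gray = 17.641 + 145.576 + 1.368
Gray = 164.585 → round half up → 165
Gray = 165


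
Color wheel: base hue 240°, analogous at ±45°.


Base hue: 240°
Left analog: (240 - 45) mod 360 = 195°
Right analog: (240 + 45) mod 360 = 285°
Analogous hues = 195° and 285°


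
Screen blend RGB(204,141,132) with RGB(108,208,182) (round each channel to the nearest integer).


Screen: C = 255 - (255-A)×(255-B)/255, rounded to nearest integer
R: 255 - (255-204)×(255-108)/255 = 255 - 7497/255 ≈ 255 - 29.400 = 225.600 → 226
G: 255 - (255-141)×(255-208)/255 = 255 - 5358/255 ≈ 255 - 21.012 = 233.988 → 234
B: 255 - (255-132)×(255-182)/255 = 255 - 8979/255 ≈ 255 - 35.212 = 219.788 → 220
= RGB(226, 234, 220)


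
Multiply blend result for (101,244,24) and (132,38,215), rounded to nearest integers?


Multiply: C = A×B/255, rounded to nearest integer
R: 101×132/255 = 13332/255 ≈ 52.282 → 52
G: 244×38/255 = 9272/255 ≈ 36.361 → 36
B: 24×215/255 = 5160/255 ≈ 20.235 → 20
= RGB(52, 36, 20)


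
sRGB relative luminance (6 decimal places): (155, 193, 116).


Linearize each channel (sRGB transfer function): c = v/255; c_lin = c/12.92 if c ≤ 0.04045, else ((c+0.055)/1.055)^2.4
  R: 155/255 ≈ 0.607843 > 0.04045 → ((0.607843+0.055)/1.055)^2.4 ≈ 0.327778
  G: 193/255 ≈ 0.756863 > 0.04045 → ((0.756863+0.055)/1.055)^2.4 ≈ 0.533276
  B: 116/255 ≈ 0.454902 > 0.04045 → ((0.454902+0.055)/1.055)^2.4 ≈ 0.174647
R_lin = 0.327778, G_lin = 0.533276, B_lin = 0.174647
L = 0.2126×R + 0.7152×G + 0.0722×B
L = 0.2126×0.327778 + 0.7152×0.533276 + 0.0722×0.174647
L ≈ 0.463694


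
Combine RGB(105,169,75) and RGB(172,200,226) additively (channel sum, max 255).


Additive: each channel = min(255, C₁+C₂)
R: 105+172 = 277 → 255
G: 169+200 = 369 → 255
B: 75+226 = 301 → 255
= RGB(255, 255, 255)


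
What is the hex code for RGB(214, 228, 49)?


R = 214 → D6 (hex)
G = 228 → E4 (hex)
B = 49 → 31 (hex)
Hex = #D6E431


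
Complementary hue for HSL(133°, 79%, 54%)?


Complement = opposite side of color wheel = hue + 180°
H' = (133 + 180) mod 360 = 313°
S and L unchanged.
= HSL(313°, 79%, 54%)


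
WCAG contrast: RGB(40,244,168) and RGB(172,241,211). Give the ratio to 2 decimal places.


Linearize each sRGB channel c=v/255: c/12.92 if c ≤ 0.04045 else ((c+0.055)/1.055)^2.4
L = 0.2126×R_lin + 0.7152×G_lin + 0.0722×B_lin
Color 1 (40,244,168):
  R=40: 40/255≈0.1569 > 0.04045 → ((0.1569+0.055)/1.055)^2.4 ≈ 0.02122
  G=244: 244/255≈0.9569 > 0.04045 → ((0.9569+0.055)/1.055)^2.4 ≈ 0.90466
  B=168: 168/255≈0.6588 > 0.04045 → ((0.6588+0.055)/1.055)^2.4 ≈ 0.39157
  L1 = 0.2126×0.02122 + 0.7152×0.90466 + 0.0722×0.39157 ≈ 0.67980
Color 2 (172,241,211):
  R=172: 172/255≈0.6745 > 0.04045 → ((0.6745+0.055)/1.055)^2.4 ≈ 0.41254
  G=241: 241/255≈0.9451 > 0.04045 → ((0.9451+0.055)/1.055)^2.4 ≈ 0.87962
  B=211: 211/255≈0.8275 > 0.04045 → ((0.8275+0.055)/1.055)^2.4 ≈ 0.65141
  L2 = 0.2126×0.41254 + 0.7152×0.87962 + 0.0722×0.65141 ≈ 0.76384
Lighter = 0.76384, Darker = 0.67980
Ratio = (L_lighter + 0.05) / (L_darker + 0.05)
Ratio = (0.76384 + 0.05) / (0.67980 + 0.05) = 0.81384 / 0.72980 ≈ 1.1152
Ratio ≈ 1.12:1


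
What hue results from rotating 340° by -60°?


New hue = (H + rotation) mod 360
New hue = (340 -60) mod 360
= 280 mod 360
= 280°


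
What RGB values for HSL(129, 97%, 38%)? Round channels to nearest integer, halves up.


H=129°, S=0.97, L=0.38
C = (1-|2L-1|)×S = (1-|-0.24|)×0.97 = 0.7372
H' = H/60 = 129/60 ≈ 2.1500; X = C×(1-|H' mod 2 - 1|) = 0.11058
m = L - C/2 = 0.38 - 0.3686 = 0.0114
Sector ⌊H'⌋ = 2 → (R',G',B') = (0.0, 0.7372, 0.11058)
RGB = ((R'+m)×255, (G'+m)×255, (B'+m)×255) = (2.907, 190.893, 31.1049)
Round half up → RGB(3, 191, 31)


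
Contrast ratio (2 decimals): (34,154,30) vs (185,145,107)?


Linearize each sRGB channel c=v/255: c/12.92 if c ≤ 0.04045 else ((c+0.055)/1.055)^2.4
L = 0.2126×R_lin + 0.7152×G_lin + 0.0722×B_lin
Color 1 (34,154,30):
  R=34: 34/255≈0.1333 > 0.04045 → ((0.1333+0.055)/1.055)^2.4 ≈ 0.01600
  G=154: 154/255≈0.6039 > 0.04045 → ((0.6039+0.055)/1.055)^2.4 ≈ 0.32314
  B=30: 30/255≈0.1176 > 0.04045 → ((0.1176+0.055)/1.055)^2.4 ≈ 0.01298
  L1 = 0.2126×0.01600 + 0.7152×0.32314 + 0.0722×0.01298 ≈ 0.23545
Color 2 (185,145,107):
  R=185: 185/255≈0.7255 > 0.04045 → ((0.7255+0.055)/1.055)^2.4 ≈ 0.48515
  G=145: 145/255≈0.5686 > 0.04045 → ((0.5686+0.055)/1.055)^2.4 ≈ 0.28315
  B=107: 107/255≈0.4196 > 0.04045 → ((0.4196+0.055)/1.055)^2.4 ≈ 0.14703
  L2 = 0.2126×0.48515 + 0.7152×0.28315 + 0.0722×0.14703 ≈ 0.31627
Lighter = 0.31627, Darker = 0.23545
Ratio = (L_lighter + 0.05) / (L_darker + 0.05)
Ratio = (0.31627 + 0.05) / (0.23545 + 0.05) = 0.36627 / 0.28545 ≈ 1.2831
Ratio ≈ 1.28:1


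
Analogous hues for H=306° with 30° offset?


Base hue: 306°
Left analog: (306 - 30) mod 360 = 276°
Right analog: (306 + 30) mod 360 = 336°
Analogous hues = 276° and 336°


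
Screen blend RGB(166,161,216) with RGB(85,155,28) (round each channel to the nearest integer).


Screen: C = 255 - (255-A)×(255-B)/255, rounded to nearest integer
R: 255 - (255-166)×(255-85)/255 = 255 - 15130/255 ≈ 255 - 59.333 = 195.667 → 196
G: 255 - (255-161)×(255-155)/255 = 255 - 9400/255 ≈ 255 - 36.863 = 218.137 → 218
B: 255 - (255-216)×(255-28)/255 = 255 - 8853/255 ≈ 255 - 34.718 = 220.282 → 220
= RGB(196, 218, 220)


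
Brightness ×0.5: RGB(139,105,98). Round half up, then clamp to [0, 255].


Multiply each channel by 0.5, round half up, clamp to [0, 255]
R: 139×0.5 = 69.5 → round → 70
G: 105×0.5 = 52.5 → round → 53
B: 98×0.5 = 49
= RGB(70, 53, 49)


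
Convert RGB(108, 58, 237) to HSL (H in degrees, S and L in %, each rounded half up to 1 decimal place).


Normalize: R'=108/255≈0.4235, G'=58/255≈0.2275, B'=237/255≈0.9294
Max=237/255, Min=58/255, Δ=Max-Min=179/255
L = (Max+Min)/2 = (237+58)/510 = 295/510 = 0.57843… → L = 57.8%
L > 0.5 → S = Δ/(2-Max-Min) = 179/(510-237-58) = 179/215 = 0.83255… → S = 83.3%
(the 1/255 factors cancel in S and H, so raw channel differences can be used)
Max is B' → H = 60 × ((R-G)/Δ + 4) = 60 × ((108-58)/179 + 4)
  50/179 + 4 = 0.2793… + 4 = 4.2793…
  H = 60 × 4.2793… = 256.759…° → H = 256.8°
= HSL(256.8°, 83.3%, 57.8%)


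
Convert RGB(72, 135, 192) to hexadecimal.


R = 72 → 48 (hex)
G = 135 → 87 (hex)
B = 192 → C0 (hex)
Hex = #4887C0


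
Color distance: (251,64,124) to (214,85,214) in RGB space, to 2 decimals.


d = √[(R₁-R₂)² + (G₁-G₂)² + (B₁-B₂)²]
d = √[(251-214)² + (64-85)² + (124-214)²]
d = √[1369 + 441 + 8100]
d = √9910
d ≈ 99.55


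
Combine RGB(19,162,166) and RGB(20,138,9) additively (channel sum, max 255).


Additive: each channel = min(255, C₁+C₂)
R: 19+20 = 39 → 39
G: 162+138 = 300 → 255
B: 166+9 = 175 → 175
= RGB(39, 255, 175)


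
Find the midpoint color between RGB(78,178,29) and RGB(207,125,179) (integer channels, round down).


Midpoint: each channel = ⌊(C₁+C₂)/2⌋
R: ⌊(78+207)/2⌋ = 142
G: ⌊(178+125)/2⌋ = 151
B: ⌊(29+179)/2⌋ = 104
= RGB(142, 151, 104)


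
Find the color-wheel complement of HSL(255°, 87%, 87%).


Complement = opposite side of color wheel = hue + 180°
H' = (255 + 180) mod 360 = 75°
S and L unchanged.
= HSL(75°, 87%, 87%)


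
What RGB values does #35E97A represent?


35 → 53 (R)
E9 → 233 (G)
7A → 122 (B)
= RGB(53, 233, 122)


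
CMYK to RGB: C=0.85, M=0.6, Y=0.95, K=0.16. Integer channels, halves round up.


R = 255 × (1-C) × (1-K) = 255 × 0.15 × 0.84 = 32.13 → 32
G = 255 × (1-M) × (1-K) = 255 × 0.40 × 0.84 = 85.68 → 86
B = 255 × (1-Y) × (1-K) = 255 × 0.05 × 0.84 = 10.71 → 11
= RGB(32, 86, 11)


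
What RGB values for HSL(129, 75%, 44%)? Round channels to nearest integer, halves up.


H=129°, S=0.75, L=0.44
C = (1-|2L-1|)×S = (1-|-0.12|)×0.75 = 0.66
H' = H/60 = 129/60 ≈ 2.1500; X = C×(1-|H' mod 2 - 1|) = 0.099
m = L - C/2 = 0.44 - 0.33 = 0.11
Sector ⌊H'⌋ = 2 → (R',G',B') = (0.0, 0.66, 0.099)
RGB = ((R'+m)×255, (G'+m)×255, (B'+m)×255) = (28.05, 196.35, 53.295)
Round half up → RGB(28, 196, 53)


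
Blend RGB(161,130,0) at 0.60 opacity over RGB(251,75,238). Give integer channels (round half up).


C = α×F + (1-α)×B, with 1-α = 0.40
R: 0.60×161 + 0.40×251 = 96.60 + 100.40 = 197.00 → 197
G: 0.60×130 + 0.40×75 = 78.00 + 30.00 = 108.00 → 108
B: 0.60×0 + 0.40×238 = 0.00 + 95.20 = 95.20 → 95
= RGB(197, 108, 95)


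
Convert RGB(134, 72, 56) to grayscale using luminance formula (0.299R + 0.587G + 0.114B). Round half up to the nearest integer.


Gray = 0.299×R + 0.587×G + 0.114×B
Gray = 0.299×134 + 0.587×72 + 0.114×56
Gray = 40.066 + 42.264 + 6.384
Gray = 88.714 → round half up → 89
Gray = 89


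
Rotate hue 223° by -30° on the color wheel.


New hue = (H + rotation) mod 360
New hue = (223 -30) mod 360
= 193 mod 360
= 193°


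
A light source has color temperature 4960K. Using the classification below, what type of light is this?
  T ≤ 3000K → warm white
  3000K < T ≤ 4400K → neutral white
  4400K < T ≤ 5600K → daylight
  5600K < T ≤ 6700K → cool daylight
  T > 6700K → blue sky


Temperature: 4960K
4400K < 4960K ≤ 5600K → daylight
Classification: daylight


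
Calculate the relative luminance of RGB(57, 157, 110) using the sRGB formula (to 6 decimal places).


Linearize each channel (sRGB transfer function): c = v/255; c_lin = c/12.92 if c ≤ 0.04045, else ((c+0.055)/1.055)^2.4
  R: 57/255 ≈ 0.223529 > 0.04045 → ((0.223529+0.055)/1.055)^2.4 ≈ 0.040915
  G: 157/255 ≈ 0.615686 > 0.04045 → ((0.615686+0.055)/1.055)^2.4 ≈ 0.337164
  B: 110/255 ≈ 0.431373 > 0.04045 → ((0.431373+0.055)/1.055)^2.4 ≈ 0.155926
R_lin = 0.040915, G_lin = 0.337164, B_lin = 0.155926
L = 0.2126×R + 0.7152×G + 0.0722×B
L = 0.2126×0.040915 + 0.7152×0.337164 + 0.0722×0.155926
L ≈ 0.261096


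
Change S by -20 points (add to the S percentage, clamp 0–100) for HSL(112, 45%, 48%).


Original S = 45%
Adjustment = -20 percentage points
New S = 45 + (-20) = 25
Clamp to [0, 100] → 25
= HSL(112°, 25%, 48%)


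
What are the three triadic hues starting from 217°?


Triadic: equally spaced at 120° intervals
H1 = 217°
H2 = (217 + 120) mod 360 = 337°
H3 = (217 + 240) mod 360 = 97°
Triadic = 217°, 337°, 97°


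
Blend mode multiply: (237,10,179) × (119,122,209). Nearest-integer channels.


Multiply: C = A×B/255, rounded to nearest integer
R: 237×119/255 = 28203/255 ≈ 110.600 → 111
G: 10×122/255 = 1220/255 ≈ 4.784 → 5
B: 179×209/255 = 37411/255 ≈ 146.710 → 147
= RGB(111, 5, 147)


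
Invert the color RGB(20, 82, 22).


Invert: (255-R, 255-G, 255-B)
R: 255-20 = 235
G: 255-82 = 173
B: 255-22 = 233
= RGB(235, 173, 233)


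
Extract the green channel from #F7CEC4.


Color: #F7CEC4
R = F7 = 247
G = CE = 206
B = C4 = 196
Green = 206


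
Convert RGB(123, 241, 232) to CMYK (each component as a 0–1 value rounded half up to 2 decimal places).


R'=123/255≈0.4824, G'=241/255≈0.9451, B'=232/255≈0.9098
K = 1 - max(R',G',B') = 1 - 241/255 = 14/255 = 0.05490… → 0.05
(1-R'-K)/(1-K) simplifies to (max-R)/max with max = 241:
C = (241-123)/241 = 118/241 = 0.48962… → 0.49
M = (241-241)/241 = 0/241 = 0 → 0.00
Y = (241-232)/241 = 9/241 = 0.03734… → 0.04
= CMYK(0.49, 0.00, 0.04, 0.05)


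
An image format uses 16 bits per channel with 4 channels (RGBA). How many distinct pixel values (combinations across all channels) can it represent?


Total bits = 16 bits/channel × 4 channels = 64 bits
Distinct pixel values = 2^64
= 18,446,744,073,709,551,616 pixel values


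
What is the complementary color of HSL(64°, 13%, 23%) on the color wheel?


Complement = opposite side of color wheel = hue + 180°
H' = (64 + 180) mod 360 = 244°
S and L unchanged.
= HSL(244°, 13%, 23%)


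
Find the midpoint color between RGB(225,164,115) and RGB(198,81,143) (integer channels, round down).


Midpoint: each channel = ⌊(C₁+C₂)/2⌋
R: ⌊(225+198)/2⌋ = 211
G: ⌊(164+81)/2⌋ = 122
B: ⌊(115+143)/2⌋ = 129
= RGB(211, 122, 129)


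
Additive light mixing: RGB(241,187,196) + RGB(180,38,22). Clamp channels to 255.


Additive: each channel = min(255, C₁+C₂)
R: 241+180 = 421 → 255
G: 187+38 = 225 → 225
B: 196+22 = 218 → 218
= RGB(255, 225, 218)


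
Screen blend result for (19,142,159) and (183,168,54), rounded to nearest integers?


Screen: C = 255 - (255-A)×(255-B)/255, rounded to nearest integer
R: 255 - (255-19)×(255-183)/255 = 255 - 16992/255 ≈ 255 - 66.635 = 188.365 → 188
G: 255 - (255-142)×(255-168)/255 = 255 - 9831/255 ≈ 255 - 38.553 = 216.447 → 216
B: 255 - (255-159)×(255-54)/255 = 255 - 19296/255 ≈ 255 - 75.671 = 179.329 → 179
= RGB(188, 216, 179)


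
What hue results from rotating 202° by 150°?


New hue = (H + rotation) mod 360
New hue = (202 + 150) mod 360
= 352 mod 360
= 352°


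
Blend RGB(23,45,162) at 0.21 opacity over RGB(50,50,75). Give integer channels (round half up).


C = α×F + (1-α)×B, with 1-α = 0.79
R: 0.21×23 + 0.79×50 = 4.83 + 39.50 = 44.33 → 44
G: 0.21×45 + 0.79×50 = 9.45 + 39.50 = 48.95 → 49
B: 0.21×162 + 0.79×75 = 34.02 + 59.25 = 93.27 → 93
= RGB(44, 49, 93)


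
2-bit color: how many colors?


Colors = 2^bits = 2^2
= 4 colors


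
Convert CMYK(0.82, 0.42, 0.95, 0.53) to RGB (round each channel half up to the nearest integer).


R = 255 × (1-C) × (1-K) = 255 × 0.18 × 0.47 = 21.573 → 22
G = 255 × (1-M) × (1-K) = 255 × 0.58 × 0.47 = 69.513 → 70
B = 255 × (1-Y) × (1-K) = 255 × 0.05 × 0.47 = 5.9925 → 6
= RGB(22, 70, 6)


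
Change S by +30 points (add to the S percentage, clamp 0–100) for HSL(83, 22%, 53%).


Original S = 22%
Adjustment = +30 percentage points
New S = 22 + (30) = 52
Clamp to [0, 100] → 52
= HSL(83°, 52%, 53%)


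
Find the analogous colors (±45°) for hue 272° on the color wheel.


Base hue: 272°
Left analog: (272 - 45) mod 360 = 227°
Right analog: (272 + 45) mod 360 = 317°
Analogous hues = 227° and 317°


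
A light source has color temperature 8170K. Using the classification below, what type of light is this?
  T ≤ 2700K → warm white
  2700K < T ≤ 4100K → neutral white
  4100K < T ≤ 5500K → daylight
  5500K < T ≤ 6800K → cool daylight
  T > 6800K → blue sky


Temperature: 8170K
8170K > 6800K → blue sky
Classification: blue sky


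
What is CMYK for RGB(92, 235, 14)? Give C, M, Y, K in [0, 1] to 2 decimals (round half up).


R'=92/255≈0.3608, G'=235/255≈0.9216, B'=14/255≈0.0549
K = 1 - max(R',G',B') = 1 - 235/255 = 20/255 = 0.07843… → 0.08
(1-R'-K)/(1-K) simplifies to (max-R)/max with max = 235:
C = (235-92)/235 = 143/235 = 0.60851… → 0.61
M = (235-235)/235 = 0/235 = 0 → 0.00
Y = (235-14)/235 = 221/235 = 0.94042… → 0.94
= CMYK(0.61, 0.00, 0.94, 0.08)


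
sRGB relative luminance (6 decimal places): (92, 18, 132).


Linearize each channel (sRGB transfer function): c = v/255; c_lin = c/12.92 if c ≤ 0.04045, else ((c+0.055)/1.055)^2.4
  R: 92/255 ≈ 0.360784 > 0.04045 → ((0.360784+0.055)/1.055)^2.4 ≈ 0.107023
  G: 18/255 ≈ 0.070588 > 0.04045 → ((0.070588+0.055)/1.055)^2.4 ≈ 0.006049
  B: 132/255 ≈ 0.517647 > 0.04045 → ((0.517647+0.055)/1.055)^2.4 ≈ 0.230740
R_lin = 0.107023, G_lin = 0.006049, B_lin = 0.230740
L = 0.2126×R + 0.7152×G + 0.0722×B
L = 0.2126×0.107023 + 0.7152×0.006049 + 0.0722×0.230740
L ≈ 0.043739


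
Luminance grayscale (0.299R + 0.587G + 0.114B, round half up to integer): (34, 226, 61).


Gray = 0.299×R + 0.587×G + 0.114×B
Gray = 0.299×34 + 0.587×226 + 0.114×61
Gray = 10.166 + 132.662 + 6.954
Gray = 149.782 → round half up → 150
Gray = 150


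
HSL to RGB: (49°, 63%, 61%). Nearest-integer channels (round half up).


H=49°, S=0.63, L=0.61
C = (1-|2L-1|)×S = (1-|0.22|)×0.63 = 0.4914
H' = H/60 = 49/60 ≈ 0.8167; X = C×(1-|H' mod 2 - 1|) = 0.40131
m = L - C/2 = 0.61 - 0.2457 = 0.3643
Sector ⌊H'⌋ = 0 → (R',G',B') = (0.4914, 0.40131, 0.0)
RGB = ((R'+m)×255, (G'+m)×255, (B'+m)×255) = (218.2035, 195.23055, 92.8965)
Round half up → RGB(218, 195, 93)


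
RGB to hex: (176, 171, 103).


R = 176 → B0 (hex)
G = 171 → AB (hex)
B = 103 → 67 (hex)
Hex = #B0AB67


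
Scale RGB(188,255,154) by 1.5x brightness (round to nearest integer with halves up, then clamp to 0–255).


Multiply each channel by 1.5, round half up, clamp to [0, 255]
R: 188×1.5 = 282 → clamp → 255
G: 255×1.5 = 382.5 → round → 383 → clamp → 255
B: 154×1.5 = 231
= RGB(255, 255, 231)


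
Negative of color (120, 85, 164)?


Invert: (255-R, 255-G, 255-B)
R: 255-120 = 135
G: 255-85 = 170
B: 255-164 = 91
= RGB(135, 170, 91)


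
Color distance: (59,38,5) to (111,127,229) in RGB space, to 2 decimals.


d = √[(R₁-R₂)² + (G₁-G₂)² + (B₁-B₂)²]
d = √[(59-111)² + (38-127)² + (5-229)²]
d = √[2704 + 7921 + 50176]
d = √60801
d ≈ 246.58


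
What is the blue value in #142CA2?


Color: #142CA2
R = 14 = 20
G = 2C = 44
B = A2 = 162
Blue = 162


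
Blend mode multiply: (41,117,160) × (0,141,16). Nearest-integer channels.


Multiply: C = A×B/255, rounded to nearest integer
R: 41×0/255 = 0/255 ≈ 0.000 → 0
G: 117×141/255 = 16497/255 ≈ 64.694 → 65
B: 160×16/255 = 2560/255 ≈ 10.039 → 10
= RGB(0, 65, 10)


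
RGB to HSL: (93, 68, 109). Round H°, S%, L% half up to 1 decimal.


Normalize: R'=93/255≈0.3647, G'=68/255≈0.2667, B'=109/255≈0.4275
Max=109/255, Min=68/255, Δ=Max-Min=41/255
L = (Max+Min)/2 = (109+68)/510 = 177/510 = 0.34705… → L = 34.7%
L ≤ 0.5 → S = Δ/(Max+Min) = 41/(109+68) = 41/177 = 0.23163… → S = 23.2%
(the 1/255 factors cancel in S and H, so raw channel differences can be used)
Max is B' → H = 60 × ((R-G)/Δ + 4) = 60 × ((93-68)/41 + 4)
  25/41 + 4 = 0.6097… + 4 = 4.6097…
  H = 60 × 4.6097… = 276.585…° → H = 276.6°
= HSL(276.6°, 23.2%, 34.7%)


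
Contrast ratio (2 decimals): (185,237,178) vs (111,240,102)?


Linearize each sRGB channel c=v/255: c/12.92 if c ≤ 0.04045 else ((c+0.055)/1.055)^2.4
L = 0.2126×R_lin + 0.7152×G_lin + 0.0722×B_lin
Color 1 (185,237,178):
  R=185: 185/255≈0.7255 > 0.04045 → ((0.7255+0.055)/1.055)^2.4 ≈ 0.48515
  G=237: 237/255≈0.9294 > 0.04045 → ((0.9294+0.055)/1.055)^2.4 ≈ 0.84687
  B=178: 178/255≈0.6980 > 0.04045 → ((0.6980+0.055)/1.055)^2.4 ≈ 0.44520
  L1 = 0.2126×0.48515 + 0.7152×0.84687 + 0.0722×0.44520 ≈ 0.74097
Color 2 (111,240,102):
  R=111: 111/255≈0.4353 > 0.04045 → ((0.4353+0.055)/1.055)^2.4 ≈ 0.15896
  G=240: 240/255≈0.9412 > 0.04045 → ((0.9412+0.055)/1.055)^2.4 ≈ 0.87137
  B=102: 102/255≈0.4000 > 0.04045 → ((0.4000+0.055)/1.055)^2.4 ≈ 0.13287
  L2 = 0.2126×0.15896 + 0.7152×0.87137 + 0.0722×0.13287 ≈ 0.66659
Lighter = 0.74097, Darker = 0.66659
Ratio = (L_lighter + 0.05) / (L_darker + 0.05)
Ratio = (0.74097 + 0.05) / (0.66659 + 0.05) = 0.79097 / 0.71659 ≈ 1.1038
Ratio ≈ 1.10:1


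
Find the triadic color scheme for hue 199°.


Triadic: equally spaced at 120° intervals
H1 = 199°
H2 = (199 + 120) mod 360 = 319°
H3 = (199 + 240) mod 360 = 79°
Triadic = 199°, 319°, 79°


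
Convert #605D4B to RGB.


60 → 96 (R)
5D → 93 (G)
4B → 75 (B)
= RGB(96, 93, 75)


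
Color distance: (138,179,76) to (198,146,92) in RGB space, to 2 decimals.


d = √[(R₁-R₂)² + (G₁-G₂)² + (B₁-B₂)²]
d = √[(138-198)² + (179-146)² + (76-92)²]
d = √[3600 + 1089 + 256]
d = √4945
d ≈ 70.32


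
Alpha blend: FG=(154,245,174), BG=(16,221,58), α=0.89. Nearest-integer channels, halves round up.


C = α×F + (1-α)×B, with 1-α = 0.11
R: 0.89×154 + 0.11×16 = 137.06 + 1.76 = 138.82 → 139
G: 0.89×245 + 0.11×221 = 218.05 + 24.31 = 242.36 → 242
B: 0.89×174 + 0.11×58 = 154.86 + 6.38 = 161.24 → 161
= RGB(139, 242, 161)


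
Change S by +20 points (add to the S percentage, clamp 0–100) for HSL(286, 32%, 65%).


Original S = 32%
Adjustment = +20 percentage points
New S = 32 + (20) = 52
Clamp to [0, 100] → 52
= HSL(286°, 52%, 65%)


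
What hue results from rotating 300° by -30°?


New hue = (H + rotation) mod 360
New hue = (300 -30) mod 360
= 270 mod 360
= 270°


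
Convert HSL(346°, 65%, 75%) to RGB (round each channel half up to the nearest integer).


H=346°, S=0.65, L=0.75
C = (1-|2L-1|)×S = (1-|0.50|)×0.65 = 0.325
H' = H/60 = 346/60 ≈ 5.7667; X = C×(1-|H' mod 2 - 1|) ≈ 0.0758
m = L - C/2 = 0.75 - 0.1625 = 0.5875
Sector ⌊H'⌋ = 5 → (R',G',B') = (0.325, 0.0, ≈0.0758)
RGB = ((R'+m)×255, (G'+m)×255, (B'+m)×255) = (232.6875, 149.8125, 169.15)
Round half up → RGB(233, 150, 169)


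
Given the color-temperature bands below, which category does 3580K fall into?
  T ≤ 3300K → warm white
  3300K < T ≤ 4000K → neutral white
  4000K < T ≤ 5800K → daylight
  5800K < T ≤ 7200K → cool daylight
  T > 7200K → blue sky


Temperature: 3580K
3300K < 3580K ≤ 4000K → neutral white
Classification: neutral white


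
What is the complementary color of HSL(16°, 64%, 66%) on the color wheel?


Complement = opposite side of color wheel = hue + 180°
H' = (16 + 180) mod 360 = 196°
S and L unchanged.
= HSL(196°, 64%, 66%)


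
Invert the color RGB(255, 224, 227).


Invert: (255-R, 255-G, 255-B)
R: 255-255 = 0
G: 255-224 = 31
B: 255-227 = 28
= RGB(0, 31, 28)


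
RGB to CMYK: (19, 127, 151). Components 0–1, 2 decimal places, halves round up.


R'=19/255≈0.0745, G'=127/255≈0.4980, B'=151/255≈0.5922
K = 1 - max(R',G',B') = 1 - 151/255 = 104/255 = 0.40784… → 0.41
(1-R'-K)/(1-K) simplifies to (max-R)/max with max = 151:
C = (151-19)/151 = 132/151 = 0.87417… → 0.87
M = (151-127)/151 = 24/151 = 0.15894… → 0.16
Y = (151-151)/151 = 0/151 = 0 → 0.00
= CMYK(0.87, 0.16, 0.00, 0.41)


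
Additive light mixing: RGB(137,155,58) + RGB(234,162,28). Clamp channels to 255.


Additive: each channel = min(255, C₁+C₂)
R: 137+234 = 371 → 255
G: 155+162 = 317 → 255
B: 58+28 = 86 → 86
= RGB(255, 255, 86)


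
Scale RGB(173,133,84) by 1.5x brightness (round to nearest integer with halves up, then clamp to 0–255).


Multiply each channel by 1.5, round half up, clamp to [0, 255]
R: 173×1.5 = 259.5 → round → 260 → clamp → 255
G: 133×1.5 = 199.5 → round → 200
B: 84×1.5 = 126
= RGB(255, 200, 126)


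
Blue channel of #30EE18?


Color: #30EE18
R = 30 = 48
G = EE = 238
B = 18 = 24
Blue = 24


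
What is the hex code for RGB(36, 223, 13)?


R = 36 → 24 (hex)
G = 223 → DF (hex)
B = 13 → 0D (hex)
Hex = #24DF0D


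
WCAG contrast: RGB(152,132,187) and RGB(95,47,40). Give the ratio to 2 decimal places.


Linearize each sRGB channel c=v/255: c/12.92 if c ≤ 0.04045 else ((c+0.055)/1.055)^2.4
L = 0.2126×R_lin + 0.7152×G_lin + 0.0722×B_lin
Color 1 (152,132,187):
  R=152: 152/255≈0.5961 > 0.04045 → ((0.5961+0.055)/1.055)^2.4 ≈ 0.31399
  G=132: 132/255≈0.5176 > 0.04045 → ((0.5176+0.055)/1.055)^2.4 ≈ 0.23074
  B=187: 187/255≈0.7333 > 0.04045 → ((0.7333+0.055)/1.055)^2.4 ≈ 0.49693
  L1 = 0.2126×0.31399 + 0.7152×0.23074 + 0.0722×0.49693 ≈ 0.26766
Color 2 (95,47,40):
  R=95: 95/255≈0.3725 > 0.04045 → ((0.3725+0.055)/1.055)^2.4 ≈ 0.11444
  G=47: 47/255≈0.1843 > 0.04045 → ((0.1843+0.055)/1.055)^2.4 ≈ 0.02843
  B=40: 40/255≈0.1569 > 0.04045 → ((0.1569+0.055)/1.055)^2.4 ≈ 0.02122
  L2 = 0.2126×0.11444 + 0.7152×0.02843 + 0.0722×0.02122 ≈ 0.04619
Lighter = 0.26766, Darker = 0.04619
Ratio = (L_lighter + 0.05) / (L_darker + 0.05)
Ratio = (0.26766 + 0.05) / (0.04619 + 0.05) = 0.31766 / 0.09619 ≈ 3.3024
Ratio ≈ 3.30:1


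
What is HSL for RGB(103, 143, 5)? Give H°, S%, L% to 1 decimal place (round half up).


Normalize: R'=103/255≈0.4039, G'=143/255≈0.5608, B'=5/255≈0.0196
Max=143/255, Min=5/255, Δ=Max-Min=138/255
L = (Max+Min)/2 = (143+5)/510 = 148/510 = 0.29019… → L = 29.0%
L ≤ 0.5 → S = Δ/(Max+Min) = 138/(143+5) = 138/148 = 0.93243… → S = 93.2%
(the 1/255 factors cancel in S and H, so raw channel differences can be used)
Max is G' → H = 60 × ((B-R)/Δ + 2) = 60 × ((5-103)/138 + 2)
  -98/138 + 2 = -0.7101… + 2 = 1.2898…
  H = 60 × 1.2898… = 77.391…° → H = 77.4°
= HSL(77.4°, 93.2%, 29.0%)


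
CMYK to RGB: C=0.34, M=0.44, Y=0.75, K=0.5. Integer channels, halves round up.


R = 255 × (1-C) × (1-K) = 255 × 0.66 × 0.50 = 84.15 → 84
G = 255 × (1-M) × (1-K) = 255 × 0.56 × 0.50 = 71.4 → 71
B = 255 × (1-Y) × (1-K) = 255 × 0.25 × 0.50 = 31.875 → 32
= RGB(84, 71, 32)


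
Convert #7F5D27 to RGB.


7F → 127 (R)
5D → 93 (G)
27 → 39 (B)
= RGB(127, 93, 39)


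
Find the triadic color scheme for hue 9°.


Triadic: equally spaced at 120° intervals
H1 = 9°
H2 = (9 + 120) mod 360 = 129°
H3 = (9 + 240) mod 360 = 249°
Triadic = 9°, 129°, 249°


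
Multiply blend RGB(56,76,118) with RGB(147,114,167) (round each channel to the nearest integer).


Multiply: C = A×B/255, rounded to nearest integer
R: 56×147/255 = 8232/255 ≈ 32.282 → 32
G: 76×114/255 = 8664/255 ≈ 33.976 → 34
B: 118×167/255 = 19706/255 ≈ 77.278 → 77
= RGB(32, 34, 77)
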